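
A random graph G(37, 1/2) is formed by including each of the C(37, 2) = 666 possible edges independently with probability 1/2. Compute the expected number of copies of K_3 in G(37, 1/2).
E[# K_3] = C(37, 3) · (1/2)^C(3, 2) = 7770 / 2^3 = 3885/4 = 971.25

For each 3-subset S of vertices (there are C(37, 3) = 7770 such S), let X_S = 1 if S induces a K_3 (all C(3, 2) = 3 edges present). Then P(X_S = 1) = (1/2)^3 = 1/8. By linearity of expectation, E[# K_3] = C(37, 3) · (1/2)^3 = 7770 / 8 = 3885/4 = 971.25.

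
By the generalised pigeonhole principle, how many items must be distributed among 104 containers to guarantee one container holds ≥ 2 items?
n = (2 − 1)·104 + 1 = 105

By the generalised pigeonhole principle, to guarantee some box contains ≥ r objects we need more than (r − 1) · k objects total. Threshold: n = (r − 1) · k + 1. With r = 2 and k = 104: n = 1 · 104 + 1 = 104 + 1 = 105. For n = 104 = 1 · 104, we can put exactly 1 objects in every box, avoiding 2 in any single one — so 105 is tight.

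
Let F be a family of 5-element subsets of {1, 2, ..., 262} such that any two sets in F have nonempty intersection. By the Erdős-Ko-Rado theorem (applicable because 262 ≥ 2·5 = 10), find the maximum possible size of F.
max |F| = C(261, 4) = 188939205

Erdős-Ko-Rado (1961): when n ≥ 2k, max |F| = C(n−1, k−1). The bound is attained by the star {A : i ∈ A} for any fixed i ∈ [n]. Here C(262−1, 5−1) = C(261, 4) = 188939205.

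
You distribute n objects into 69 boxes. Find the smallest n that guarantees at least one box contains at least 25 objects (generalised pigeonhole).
n = (25 − 1)·69 + 1 = 1657

By the generalised pigeonhole principle, to guarantee some box contains ≥ r objects we need more than (r − 1) · k objects total. Threshold: n = (r − 1) · k + 1. With r = 25 and k = 69: n = 24 · 69 + 1 = 1656 + 1 = 1657. For n = 1656 = 24 · 69, we can put exactly 24 objects in every box, avoiding 25 in any single one — so 1657 is tight.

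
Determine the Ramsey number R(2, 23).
R(2, 23) = 23

R(2, k) = k for all k ≥ 2: in a 2-colouring of K_k, either some edge is red (a red K_2) or all edges are blue (a blue K_k). And K_{22} coloured all-blue has no blue K_23, so R(2, 23) > 22. Hence R(2, 23) = 23.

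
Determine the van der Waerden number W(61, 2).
W(61, 2) = 61 + 1 = 62

A 2-term AP is any pair of integers, so a monochromatic 2-AP exists iff some colour is used at least twice. With 61 colours, the colouring i ↦ i on {1, ..., 61} uses each colour once, avoiding any monochromatic pair, so W(61, 2) > 61. For {1, ..., 62}, pigeonhole forces two integers of the same colour, which form a monochromatic 2-AP. Hence W(61, 2) = 62.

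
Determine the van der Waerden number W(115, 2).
W(115, 2) = 115 + 1 = 116

A 2-term AP is any pair of integers, so a monochromatic 2-AP exists iff some colour is used at least twice. With 115 colours, the colouring i ↦ i on {1, ..., 115} uses each colour once, avoiding any monochromatic pair, so W(115, 2) > 115. For {1, ..., 116}, pigeonhole forces two integers of the same colour, which form a monochromatic 2-AP. Hence W(115, 2) = 116.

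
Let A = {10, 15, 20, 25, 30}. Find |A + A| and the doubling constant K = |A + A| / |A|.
K = |A + A| / |A| = 9/5

Enumerate A + A = {a + b : a, b ∈ A}. With |A| = 5, there are |A|^2 = 25 ordered sum pairs; collecting distinct values, A + A = {20, 25, 30, 35, 40, 45, 50, 55, 60}, so |A + A| = 9. Thus K = 9/5. Here |A + A| = 2|A| − 1 = 9, the minimum possible — so K = 9/5 is minimal, which holds iff A is an arithmetic progression.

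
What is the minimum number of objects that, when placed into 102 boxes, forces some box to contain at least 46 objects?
n = (46 − 1)·102 + 1 = 4591

By the generalised pigeonhole principle, to guarantee some box contains ≥ r objects we need more than (r − 1) · k objects total. Threshold: n = (r − 1) · k + 1. With r = 46 and k = 102: n = 45 · 102 + 1 = 4590 + 1 = 4591. For n = 4590 = 45 · 102, we can put exactly 45 objects in every box, avoiding 46 in any single one — so 4591 is tight.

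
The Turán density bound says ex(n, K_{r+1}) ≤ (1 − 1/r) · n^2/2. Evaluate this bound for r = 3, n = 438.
Turán density bound = (2/3) · 438^2/2 = 63948

Turán's theorem: ex(n, K_{r+1}) is achieved by the complete r-partite Turán graph T(n, r) with parts as balanced as possible, and is at most (1 − 1/r) · n^2/2. For r = 3, n = 438: the density bound is (2/3) · 191844/2 = 63948. Since 3 ∣ 438, the Turán graph T(438, 3) has parts of equal size 146, and its edge count e(T(438, 3)) = 63948 attains the density bound exactly.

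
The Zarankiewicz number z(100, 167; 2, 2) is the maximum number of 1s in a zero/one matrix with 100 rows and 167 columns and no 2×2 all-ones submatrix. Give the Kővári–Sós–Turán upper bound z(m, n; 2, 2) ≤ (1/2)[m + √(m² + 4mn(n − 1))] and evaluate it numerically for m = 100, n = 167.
z(100, 167; 2, 2) ≤ (1/2)[100 + √(100² + 4·100·167·166)] = (1/2)[100 + √11098800] = 1715.7431

Kővári–Sós–Turán: let r_1, ..., r_100 be the row sums and z = Σ r_i the total number of 1s. Each pair of columns can share at most one row with both entries 1 (else a 2×2 all-ones block appears), so Σ_i C(r_i, 2) ≤ C(167, 2) = 13861. By convexity Σ_i C(r_i, 2) ≥ 100·C(z/100, 2) = z(z − 100)/(2·100), giving z² − 100z − 100·167·166 ≤ 0 and hence z ≤ (1/2)[100 + √(10000 + 4·2772200)] = (1/2)[100 + √11098800] ≈ (1/2)(100 + 3331.4862) = 1715.7431.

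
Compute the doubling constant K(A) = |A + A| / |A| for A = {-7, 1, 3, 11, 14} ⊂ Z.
K = |A + A| / |A| = 14/5

Enumerate A + A = {a + b : a, b ∈ A}. With |A| = 5, there are |A|^2 = 25 ordered sum pairs; collecting distinct values, A + A = {-14, -6, -4, 2, 4, 6, 7, 12, 14, 15, 17, 22, 25, 28}, so |A + A| = 14. Thus K = 14/5. For comparison, the minimum possible |A + A| over all 5-element sets is 2·5 − 1 = 9 (so min K = 9/5), attained only by arithmetic progressions.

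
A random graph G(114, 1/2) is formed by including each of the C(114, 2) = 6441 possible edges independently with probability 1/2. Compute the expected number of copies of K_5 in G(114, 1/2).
E[# K_5] = C(114, 5) · (1/2)^C(5, 2) = 146803272 / 2^10 = 18350409/128 = 143362.5703125

For each 5-subset S of vertices (there are C(114, 5) = 146803272 such S), let X_S = 1 if S induces a K_5 (all C(5, 2) = 10 edges present). Then P(X_S = 1) = (1/2)^10 = 1/1024. By linearity of expectation, E[# K_5] = C(114, 5) · (1/2)^10 = 146803272 / 1024 = 18350409/128 = 143362.5703125.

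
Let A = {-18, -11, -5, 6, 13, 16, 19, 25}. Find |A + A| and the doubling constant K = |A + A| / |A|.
K = |A + A| / |A| = 30/8 = 15/4

Enumerate A + A = {a + b : a, b ∈ A}. With |A| = 8, there are |A|^2 = 64 ordered sum pairs; collecting distinct values, A + A = {-36, -29, -23, -22, -16, -12, -10, -5, -2, 1, 2, 5, 7, 8, 11, 12, 14, 19, 20, 22, 25, 26, 29, 31, 32, 35, 38, 41, 44, 50}, so |A + A| = 30. Thus K = 30/8 = 15/4. For comparison, the minimum possible |A + A| over all 8-element sets is 2·8 − 1 = 15 (so min K = 15/8), attained only by arithmetic progressions.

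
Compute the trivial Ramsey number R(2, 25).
R(2, 25) = 25

R(2, k) = k for all k ≥ 2: in a 2-colouring of K_k, either some edge is red (a red K_2) or all edges are blue (a blue K_k). And K_{24} coloured all-blue has no blue K_25, so R(2, 25) > 24. Hence R(2, 25) = 25.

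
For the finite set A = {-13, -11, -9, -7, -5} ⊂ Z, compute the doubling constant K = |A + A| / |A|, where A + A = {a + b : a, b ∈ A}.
K = |A + A| / |A| = 9/5

Enumerate A + A = {a + b : a, b ∈ A}. With |A| = 5, there are |A|^2 = 25 ordered sum pairs; collecting distinct values, A + A = {-26, -24, -22, -20, -18, -16, -14, -12, -10}, so |A + A| = 9. Thus K = 9/5. Here |A + A| = 2|A| − 1 = 9, the minimum possible — so K = 9/5 is minimal, which holds iff A is an arithmetic progression.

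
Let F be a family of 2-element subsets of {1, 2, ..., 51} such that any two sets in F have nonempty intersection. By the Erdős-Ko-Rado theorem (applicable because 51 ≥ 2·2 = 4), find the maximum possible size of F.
max |F| = C(50, 1) = 50

The Erdős-Ko-Rado theorem states: for n ≥ 2k, an intersecting family of k-subsets of an n-element set has size at most C(n − 1, k − 1), with equality for 'star' families {A ⊆ [n] : |A| = k, i ∈ A} (fix an element i). For n = 51, k = 2: C(50, 1) = 50.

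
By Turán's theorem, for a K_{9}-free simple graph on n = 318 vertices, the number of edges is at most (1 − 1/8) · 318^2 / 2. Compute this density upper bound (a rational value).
Turán density bound = (7/8) · 318^2/2 = 176967/4 ≈ 44241.75

Turán's theorem: ex(n, K_{r+1}) is achieved by the complete r-partite Turán graph T(n, r) with parts as balanced as possible, and is at most (1 − 1/r) · n^2/2. For r = 8, n = 318: the density bound is (7/8) · 101124/2 = 176967/4 ≈ 44241.75. The integer-valued extremum is e(T(318, 8)) = 44241, which is strictly less than the density bound 176967/4 since 8 ∤ 318 (the parts of T(318, 8) cannot all be equal).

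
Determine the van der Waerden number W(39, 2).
W(39, 2) = 39 + 1 = 40

A 2-term AP is any pair of integers, so a monochromatic 2-AP exists iff some colour is used at least twice. With 39 colours, the colouring i ↦ i on {1, ..., 39} uses each colour once, avoiding any monochromatic pair, so W(39, 2) > 39. For {1, ..., 40}, pigeonhole forces two integers of the same colour, which form a monochromatic 2-AP. Hence W(39, 2) = 40.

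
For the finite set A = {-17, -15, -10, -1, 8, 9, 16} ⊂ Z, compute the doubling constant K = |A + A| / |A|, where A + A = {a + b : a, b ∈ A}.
K = |A + A| / |A| = 26/7

Enumerate A + A = {a + b : a, b ∈ A}. With |A| = 7, there are |A|^2 = 49 ordered sum pairs; collecting distinct values, A + A = {-34, -32, -30, -27, -25, -20, -18, -16, -11, -9, -8, -7, -6, -2, -1, 1, 6, 7, 8, 15, 16, 17, 18, 24, 25, 32}, so |A + A| = 26. Thus K = 26/7. For comparison, the minimum possible |A + A| over all 7-element sets is 2·7 − 1 = 13 (so min K = 13/7), attained only by arithmetic progressions.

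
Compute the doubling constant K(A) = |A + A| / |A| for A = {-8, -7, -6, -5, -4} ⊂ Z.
K = |A + A| / |A| = 9/5

Enumerate A + A = {a + b : a, b ∈ A}. With |A| = 5, there are |A|^2 = 25 ordered sum pairs; collecting distinct values, A + A = {-16, -15, -14, -13, -12, -11, -10, -9, -8}, so |A + A| = 9. Thus K = 9/5. Here |A + A| = 2|A| − 1 = 9, the minimum possible — so K = 9/5 is minimal, which holds iff A is an arithmetic progression.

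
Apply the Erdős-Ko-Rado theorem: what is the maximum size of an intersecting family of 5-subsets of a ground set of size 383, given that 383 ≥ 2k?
max |F| = C(382, 4) = 873373285

The Erdős-Ko-Rado theorem states: for n ≥ 2k, an intersecting family of k-subsets of an n-element set has size at most C(n − 1, k − 1), with equality for 'star' families {A ⊆ [n] : |A| = k, i ∈ A} (fix an element i). For n = 383, k = 5: C(382, 4) = 873373285.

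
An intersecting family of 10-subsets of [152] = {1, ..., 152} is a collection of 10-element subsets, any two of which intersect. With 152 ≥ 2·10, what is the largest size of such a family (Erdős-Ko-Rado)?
max |F| = C(151, 9) = 88204324758550

The Erdős-Ko-Rado theorem states: for n ≥ 2k, an intersecting family of k-subsets of an n-element set has size at most C(n − 1, k − 1), with equality for 'star' families {A ⊆ [n] : |A| = k, i ∈ A} (fix an element i). For n = 152, k = 10: C(151, 9) = 88204324758550.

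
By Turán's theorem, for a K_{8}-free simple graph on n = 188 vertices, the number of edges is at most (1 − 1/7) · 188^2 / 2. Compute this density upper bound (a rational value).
Turán density bound = (6/7) · 188^2/2 = 106032/7 ≈ 15147.4286

Turán's theorem: ex(n, K_{r+1}) is achieved by the complete r-partite Turán graph T(n, r) with parts as balanced as possible, and is at most (1 − 1/r) · n^2/2. For r = 7, n = 188: the density bound is (6/7) · 35344/2 = 106032/7 ≈ 15147.4286. The integer-valued extremum is e(T(188, 7)) = 15147, which is strictly less than the density bound 106032/7 since 7 ∤ 188 (the parts of T(188, 7) cannot all be equal).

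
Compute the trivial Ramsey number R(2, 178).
R(2, 178) = 178

R(2, k) = k for all k ≥ 2: in a 2-colouring of K_k, either some edge is red (a red K_2) or all edges are blue (a blue K_k). And K_{177} coloured all-blue has no blue K_178, so R(2, 178) > 177. Hence R(2, 178) = 178.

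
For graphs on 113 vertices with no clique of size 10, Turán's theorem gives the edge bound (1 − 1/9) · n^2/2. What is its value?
Turán density bound = (8/9) · 113^2/2 = 51076/9 ≈ 5675.1111

Turán's theorem: ex(n, K_{r+1}) is achieved by the complete r-partite Turán graph T(n, r) with parts as balanced as possible, and is at most (1 − 1/r) · n^2/2. For r = 9, n = 113: the density bound is (8/9) · 12769/2 = 51076/9 ≈ 5675.1111. The integer-valued extremum is e(T(113, 9)) = 5674, which is strictly less than the density bound 51076/9 since 9 ∤ 113 (the parts of T(113, 9) cannot all be equal).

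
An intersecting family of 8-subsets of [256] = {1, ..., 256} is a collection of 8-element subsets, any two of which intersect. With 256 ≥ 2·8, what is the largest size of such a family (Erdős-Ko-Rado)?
max |F| = C(255, 7) = 12801990477375

Erdős-Ko-Rado (1961): when n ≥ 2k, max |F| = C(n−1, k−1). The bound is attained by the star {A : i ∈ A} for any fixed i ∈ [n]. Here C(256−1, 8−1) = C(255, 7) = 12801990477375.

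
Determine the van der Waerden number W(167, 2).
W(167, 2) = 167 + 1 = 168

A 2-term AP is any pair of integers, so a monochromatic 2-AP exists iff some colour is used at least twice. With 167 colours, the colouring i ↦ i on {1, ..., 167} uses each colour once, avoiding any monochromatic pair, so W(167, 2) > 167. For {1, ..., 168}, pigeonhole forces two integers of the same colour, which form a monochromatic 2-AP. Hence W(167, 2) = 168.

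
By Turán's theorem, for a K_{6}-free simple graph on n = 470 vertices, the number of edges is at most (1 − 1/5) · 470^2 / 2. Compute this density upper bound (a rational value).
Turán density bound = (4/5) · 470^2/2 = 88360

Turán's theorem: ex(n, K_{r+1}) is achieved by the complete r-partite Turán graph T(n, r) with parts as balanced as possible, and is at most (1 − 1/r) · n^2/2. For r = 5, n = 470: the density bound is (4/5) · 220900/2 = 88360. Since 5 ∣ 470, the Turán graph T(470, 5) has parts of equal size 94, and its edge count e(T(470, 5)) = 88360 attains the density bound exactly.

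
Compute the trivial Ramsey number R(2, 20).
R(2, 20) = 20

R(2, k) = k for all k ≥ 2: in a 2-colouring of K_k, either some edge is red (a red K_2) or all edges are blue (a blue K_k). And K_{19} coloured all-blue has no blue K_20, so R(2, 20) > 19. Hence R(2, 20) = 20.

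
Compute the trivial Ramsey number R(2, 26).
R(2, 26) = 26

R(2, k) = k for all k ≥ 2: in a 2-colouring of K_k, either some edge is red (a red K_2) or all edges are blue (a blue K_k). And K_{25} coloured all-blue has no blue K_26, so R(2, 26) > 25. Hence R(2, 26) = 26.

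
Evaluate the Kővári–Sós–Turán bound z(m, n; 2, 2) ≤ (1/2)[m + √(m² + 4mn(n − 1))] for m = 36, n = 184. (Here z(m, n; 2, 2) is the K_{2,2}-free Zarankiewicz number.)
z(36, 184; 2, 2) ≤ (1/2)[36 + √(36² + 4·36·184·183)] = (1/2)[36 + √4850064] = 1119.143

Kővári–Sós–Turán: let r_1, ..., r_36 be the row sums and z = Σ r_i the total number of 1s. Each pair of columns can share at most one row with both entries 1 (else a 2×2 all-ones block appears), so Σ_i C(r_i, 2) ≤ C(184, 2) = 16836. By convexity Σ_i C(r_i, 2) ≥ 36·C(z/36, 2) = z(z − 36)/(2·36), giving z² − 36z − 36·184·183 ≤ 0 and hence z ≤ (1/2)[36 + √(1296 + 4·1212192)] = (1/2)[36 + √4850064] ≈ (1/2)(36 + 2202.2861) = 1119.143.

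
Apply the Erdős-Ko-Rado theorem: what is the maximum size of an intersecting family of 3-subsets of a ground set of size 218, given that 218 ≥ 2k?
max |F| = C(217, 2) = 23436

Erdős-Ko-Rado (1961): when n ≥ 2k, max |F| = C(n−1, k−1). The bound is attained by the star {A : i ∈ A} for any fixed i ∈ [n]. Here C(218−1, 3−1) = C(217, 2) = 23436.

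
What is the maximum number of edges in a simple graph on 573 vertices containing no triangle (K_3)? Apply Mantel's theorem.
ex(573, K_3) = ⌊573^2/4⌋ = 82082

Mantel (1907): a triangle-free graph on n vertices has at most ⌊n^2/4⌋ edges, with equality for the complete bipartite graph K_{⌊n/2⌋, ⌈n/2⌉}. For n = 573: ⌊573^2/4⌋ = ⌊328329/4⌋ = 82082. The extremal graph is K_{286, 287}, which has 286·287 = 82082 edges.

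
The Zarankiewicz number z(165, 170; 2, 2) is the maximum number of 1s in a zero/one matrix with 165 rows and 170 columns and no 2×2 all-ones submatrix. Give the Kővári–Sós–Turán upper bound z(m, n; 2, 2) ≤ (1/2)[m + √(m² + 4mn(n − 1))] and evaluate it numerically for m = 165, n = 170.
z(165, 170; 2, 2) ≤ (1/2)[165 + √(165² + 4·165·170·169)] = (1/2)[165 + √18989025] = 2261.3199

Kővári–Sós–Turán: let r_1, ..., r_165 be the row sums and z = Σ r_i the total number of 1s. Each pair of columns can share at most one row with both entries 1 (else a 2×2 all-ones block appears), so Σ_i C(r_i, 2) ≤ C(170, 2) = 14365. By convexity Σ_i C(r_i, 2) ≥ 165·C(z/165, 2) = z(z − 165)/(2·165), giving z² − 165z − 165·170·169 ≤ 0 and hence z ≤ (1/2)[165 + √(27225 + 4·4740450)] = (1/2)[165 + √18989025] ≈ (1/2)(165 + 4357.6398) = 2261.3199.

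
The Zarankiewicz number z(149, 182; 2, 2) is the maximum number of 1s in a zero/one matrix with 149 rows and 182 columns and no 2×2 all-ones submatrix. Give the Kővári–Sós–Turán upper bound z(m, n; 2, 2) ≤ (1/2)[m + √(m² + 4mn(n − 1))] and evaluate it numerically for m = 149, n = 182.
z(149, 182; 2, 2) ≤ (1/2)[149 + √(149² + 4·149·182·181)] = (1/2)[149 + √19655633] = 2291.2337

Kővári–Sós–Turán: let r_1, ..., r_149 be the row sums and z = Σ r_i the total number of 1s. Each pair of columns can share at most one row with both entries 1 (else a 2×2 all-ones block appears), so Σ_i C(r_i, 2) ≤ C(182, 2) = 16471. By convexity Σ_i C(r_i, 2) ≥ 149·C(z/149, 2) = z(z − 149)/(2·149), giving z² − 149z − 149·182·181 ≤ 0 and hence z ≤ (1/2)[149 + √(22201 + 4·4908358)] = (1/2)[149 + √19655633] ≈ (1/2)(149 + 4433.4674) = 2291.2337.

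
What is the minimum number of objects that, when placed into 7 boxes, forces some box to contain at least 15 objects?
n = (15 − 1)·7 + 1 = 99

By the generalised pigeonhole principle, to guarantee some box contains ≥ r objects we need more than (r − 1) · k objects total. Threshold: n = (r − 1) · k + 1. With r = 15 and k = 7: n = 14 · 7 + 1 = 98 + 1 = 99. For n = 98 = 14 · 7, we can put exactly 14 objects in every box, avoiding 15 in any single one — so 99 is tight.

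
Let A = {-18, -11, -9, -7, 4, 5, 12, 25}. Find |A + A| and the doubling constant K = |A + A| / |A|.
K = |A + A| / |A| = 32/8 = 4

Enumerate A + A = {a + b : a, b ∈ A}. With |A| = 8, there are |A|^2 = 64 ordered sum pairs; collecting distinct values, A + A = {-36, -29, -27, -25, -22, -20, -18, -16, -14, -13, -7, -6, -5, -4, -3, -2, 1, 3, 5, 7, 8, 9, 10, 14, 16, 17, 18, 24, 29, 30, 37, 50}, so |A + A| = 32. Thus K = 32/8 = 4. For comparison, the minimum possible |A + A| over all 8-element sets is 2·8 − 1 = 15 (so min K = 15/8), attained only by arithmetic progressions.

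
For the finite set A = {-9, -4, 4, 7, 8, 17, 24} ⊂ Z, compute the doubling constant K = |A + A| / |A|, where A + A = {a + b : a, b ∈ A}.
K = |A + A| / |A| = 26/7

Enumerate A + A = {a + b : a, b ∈ A}. With |A| = 7, there are |A|^2 = 49 ordered sum pairs; collecting distinct values, A + A = {-18, -13, -8, -5, -2, -1, 0, 3, 4, 8, 11, 12, 13, 14, 15, 16, 20, 21, 24, 25, 28, 31, 32, 34, 41, 48}, so |A + A| = 26. Thus K = 26/7. For comparison, the minimum possible |A + A| over all 7-element sets is 2·7 − 1 = 13 (so min K = 13/7), attained only by arithmetic progressions.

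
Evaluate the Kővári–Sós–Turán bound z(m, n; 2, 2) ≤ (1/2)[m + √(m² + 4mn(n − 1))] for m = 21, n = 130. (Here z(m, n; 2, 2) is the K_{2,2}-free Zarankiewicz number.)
z(21, 130; 2, 2) ≤ (1/2)[21 + √(21² + 4·21·130·129)] = (1/2)[21 + √1409121] = 604.032

Kővári–Sós–Turán: let r_1, ..., r_21 be the row sums and z = Σ r_i the total number of 1s. Each pair of columns can share at most one row with both entries 1 (else a 2×2 all-ones block appears), so Σ_i C(r_i, 2) ≤ C(130, 2) = 8385. By convexity Σ_i C(r_i, 2) ≥ 21·C(z/21, 2) = z(z − 21)/(2·21), giving z² − 21z − 21·130·129 ≤ 0 and hence z ≤ (1/2)[21 + √(441 + 4·352170)] = (1/2)[21 + √1409121] ≈ (1/2)(21 + 1187.064) = 604.032.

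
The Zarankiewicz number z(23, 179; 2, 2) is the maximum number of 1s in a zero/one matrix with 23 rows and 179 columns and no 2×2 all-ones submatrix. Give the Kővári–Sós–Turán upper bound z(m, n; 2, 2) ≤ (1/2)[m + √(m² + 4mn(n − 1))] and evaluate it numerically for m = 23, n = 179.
z(23, 179; 2, 2) ≤ (1/2)[23 + √(23² + 4·23·179·178)] = (1/2)[23 + √2931833] = 867.6298

Kővári–Sós–Turán: let r_1, ..., r_23 be the row sums and z = Σ r_i the total number of 1s. Each pair of columns can share at most one row with both entries 1 (else a 2×2 all-ones block appears), so Σ_i C(r_i, 2) ≤ C(179, 2) = 15931. By convexity Σ_i C(r_i, 2) ≥ 23·C(z/23, 2) = z(z − 23)/(2·23), giving z² − 23z − 23·179·178 ≤ 0 and hence z ≤ (1/2)[23 + √(529 + 4·732826)] = (1/2)[23 + √2931833] ≈ (1/2)(23 + 1712.2596) = 867.6298.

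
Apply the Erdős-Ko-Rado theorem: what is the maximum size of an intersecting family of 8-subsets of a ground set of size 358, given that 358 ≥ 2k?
max |F| = C(357, 7) = 138211371966096

Erdős-Ko-Rado (1961): when n ≥ 2k, max |F| = C(n−1, k−1). The bound is attained by the star {A : i ∈ A} for any fixed i ∈ [n]. Here C(358−1, 8−1) = C(357, 7) = 138211371966096.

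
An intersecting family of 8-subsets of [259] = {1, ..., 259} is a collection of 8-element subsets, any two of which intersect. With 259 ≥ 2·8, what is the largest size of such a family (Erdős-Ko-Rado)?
max |F| = C(258, 7) = 13907760945408

Erdős-Ko-Rado (1961): when n ≥ 2k, max |F| = C(n−1, k−1). The bound is attained by the star {A : i ∈ A} for any fixed i ∈ [n]. Here C(259−1, 8−1) = C(258, 7) = 13907760945408.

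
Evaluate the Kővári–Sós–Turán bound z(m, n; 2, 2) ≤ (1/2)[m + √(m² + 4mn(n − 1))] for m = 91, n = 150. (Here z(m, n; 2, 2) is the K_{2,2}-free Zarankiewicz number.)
z(91, 150; 2, 2) ≤ (1/2)[91 + √(91² + 4·91·150·149)] = (1/2)[91 + √8143681] = 1472.3568

Kővári–Sós–Turán: let r_1, ..., r_91 be the row sums and z = Σ r_i the total number of 1s. Each pair of columns can share at most one row with both entries 1 (else a 2×2 all-ones block appears), so Σ_i C(r_i, 2) ≤ C(150, 2) = 11175. By convexity Σ_i C(r_i, 2) ≥ 91·C(z/91, 2) = z(z − 91)/(2·91), giving z² − 91z − 91·150·149 ≤ 0 and hence z ≤ (1/2)[91 + √(8281 + 4·2033850)] = (1/2)[91 + √8143681] ≈ (1/2)(91 + 2853.7135) = 1472.3568.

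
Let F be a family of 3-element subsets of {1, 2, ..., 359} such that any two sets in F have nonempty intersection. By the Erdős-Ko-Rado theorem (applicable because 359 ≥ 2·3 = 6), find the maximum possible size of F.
max |F| = C(358, 2) = 63903

Erdős-Ko-Rado (1961): when n ≥ 2k, max |F| = C(n−1, k−1). The bound is attained by the star {A : i ∈ A} for any fixed i ∈ [n]. Here C(359−1, 3−1) = C(358, 2) = 63903.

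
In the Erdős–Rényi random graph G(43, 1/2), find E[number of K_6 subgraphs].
E[# K_6] = C(43, 6) · (1/2)^C(6, 2) = 6096454 / 2^15 = 3048227/16384 ≈ 186.049011

For each 6-subset S of vertices (there are C(43, 6) = 6096454 such S), let X_S = 1 if S induces a K_6 (all C(6, 2) = 15 edges present). Then P(X_S = 1) = (1/2)^15 = 1/32768. By linearity of expectation, E[# K_6] = C(43, 6) · (1/2)^15 = 6096454 / 32768 = 3048227/16384 ≈ 186.049011.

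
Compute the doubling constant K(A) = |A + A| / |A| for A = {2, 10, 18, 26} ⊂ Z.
K = |A + A| / |A| = 7/4

Enumerate A + A = {a + b : a, b ∈ A}. With |A| = 4, there are |A|^2 = 16 ordered sum pairs; collecting distinct values, A + A = {4, 12, 20, 28, 36, 44, 52}, so |A + A| = 7. Thus K = 7/4. Here |A + A| = 2|A| − 1 = 7, the minimum possible — so K = 7/4 is minimal, which holds iff A is an arithmetic progression.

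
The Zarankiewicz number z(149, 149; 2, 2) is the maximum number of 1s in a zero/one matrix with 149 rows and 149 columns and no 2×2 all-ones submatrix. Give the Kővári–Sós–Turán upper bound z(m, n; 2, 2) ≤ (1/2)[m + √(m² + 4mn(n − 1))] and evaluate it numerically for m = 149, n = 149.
z(149, 149; 2, 2) ≤ (1/2)[149 + √(149² + 4·149·149·148)] = (1/2)[149 + √13165193] = 1888.6936

Kővári–Sós–Turán: let r_1, ..., r_149 be the row sums and z = Σ r_i the total number of 1s. Each pair of columns can share at most one row with both entries 1 (else a 2×2 all-ones block appears), so Σ_i C(r_i, 2) ≤ C(149, 2) = 11026. By convexity Σ_i C(r_i, 2) ≥ 149·C(z/149, 2) = z(z − 149)/(2·149), giving z² − 149z − 149·149·148 ≤ 0 and hence z ≤ (1/2)[149 + √(22201 + 4·3285748)] = (1/2)[149 + √13165193] ≈ (1/2)(149 + 3628.3871) = 1888.6936.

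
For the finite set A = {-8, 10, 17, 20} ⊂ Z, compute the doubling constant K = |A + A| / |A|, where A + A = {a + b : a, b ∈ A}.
K = |A + A| / |A| = 10/4 = 5/2

Enumerate A + A = {a + b : a, b ∈ A}. With |A| = 4, there are |A|^2 = 16 ordered sum pairs; collecting distinct values, A + A = {-16, 2, 9, 12, 20, 27, 30, 34, 37, 40}, so |A + A| = 10. Thus K = 10/4 = 5/2. For comparison, the minimum possible |A + A| over all 4-element sets is 2·4 − 1 = 7 (so min K = 7/4), attained only by arithmetic progressions.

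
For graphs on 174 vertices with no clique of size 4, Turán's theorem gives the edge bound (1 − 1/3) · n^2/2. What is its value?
Turán density bound = (2/3) · 174^2/2 = 10092

Turán's theorem: ex(n, K_{r+1}) is achieved by the complete r-partite Turán graph T(n, r) with parts as balanced as possible, and is at most (1 − 1/r) · n^2/2. For r = 3, n = 174: the density bound is (2/3) · 30276/2 = 10092. Since 3 ∣ 174, the Turán graph T(174, 3) has parts of equal size 58, and its edge count e(T(174, 3)) = 10092 attains the density bound exactly.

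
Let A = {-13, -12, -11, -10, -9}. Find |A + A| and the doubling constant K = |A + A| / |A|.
K = |A + A| / |A| = 9/5

Enumerate A + A = {a + b : a, b ∈ A}. With |A| = 5, there are |A|^2 = 25 ordered sum pairs; collecting distinct values, A + A = {-26, -25, -24, -23, -22, -21, -20, -19, -18}, so |A + A| = 9. Thus K = 9/5. Here |A + A| = 2|A| − 1 = 9, the minimum possible — so K = 9/5 is minimal, which holds iff A is an arithmetic progression.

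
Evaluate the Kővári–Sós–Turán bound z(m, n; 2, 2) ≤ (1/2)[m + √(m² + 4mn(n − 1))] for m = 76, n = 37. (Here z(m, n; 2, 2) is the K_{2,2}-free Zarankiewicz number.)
z(76, 37; 2, 2) ≤ (1/2)[76 + √(76² + 4·76·37·36)] = (1/2)[76 + √410704] = 358.431

Kővári–Sós–Turán: let r_1, ..., r_76 be the row sums and z = Σ r_i the total number of 1s. Each pair of columns can share at most one row with both entries 1 (else a 2×2 all-ones block appears), so Σ_i C(r_i, 2) ≤ C(37, 2) = 666. By convexity Σ_i C(r_i, 2) ≥ 76·C(z/76, 2) = z(z − 76)/(2·76), giving z² − 76z − 76·37·36 ≤ 0 and hence z ≤ (1/2)[76 + √(5776 + 4·101232)] = (1/2)[76 + √410704] ≈ (1/2)(76 + 640.8619) = 358.431.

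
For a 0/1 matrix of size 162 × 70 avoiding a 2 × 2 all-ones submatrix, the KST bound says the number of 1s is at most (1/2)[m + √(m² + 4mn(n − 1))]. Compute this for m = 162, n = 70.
z(162, 70; 2, 2) ≤ (1/2)[162 + √(162² + 4·162·70·69)] = (1/2)[162 + √3156084] = 969.2685

Kővári–Sós–Turán: let r_1, ..., r_162 be the row sums and z = Σ r_i the total number of 1s. Each pair of columns can share at most one row with both entries 1 (else a 2×2 all-ones block appears), so Σ_i C(r_i, 2) ≤ C(70, 2) = 2415. By convexity Σ_i C(r_i, 2) ≥ 162·C(z/162, 2) = z(z − 162)/(2·162), giving z² − 162z − 162·70·69 ≤ 0 and hence z ≤ (1/2)[162 + √(26244 + 4·782460)] = (1/2)[162 + √3156084] ≈ (1/2)(162 + 1776.5371) = 969.2685.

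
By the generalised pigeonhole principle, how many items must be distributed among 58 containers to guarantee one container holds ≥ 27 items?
n = (27 − 1)·58 + 1 = 1509

By the generalised pigeonhole principle, to guarantee some box contains ≥ r objects we need more than (r − 1) · k objects total. Threshold: n = (r − 1) · k + 1. With r = 27 and k = 58: n = 26 · 58 + 1 = 1508 + 1 = 1509. For n = 1508 = 26 · 58, we can put exactly 26 objects in every box, avoiding 27 in any single one — so 1509 is tight.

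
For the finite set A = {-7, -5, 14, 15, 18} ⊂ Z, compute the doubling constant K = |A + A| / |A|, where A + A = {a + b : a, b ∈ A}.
K = |A + A| / |A| = 15/5 = 3

Enumerate A + A = {a + b : a, b ∈ A}. With |A| = 5, there are |A|^2 = 25 ordered sum pairs; collecting distinct values, A + A = {-14, -12, -10, 7, 8, 9, 10, 11, 13, 28, 29, 30, 32, 33, 36}, so |A + A| = 15. Thus K = 15/5 = 3. For comparison, the minimum possible |A + A| over all 5-element sets is 2·5 − 1 = 9 (so min K = 9/5), attained only by arithmetic progressions.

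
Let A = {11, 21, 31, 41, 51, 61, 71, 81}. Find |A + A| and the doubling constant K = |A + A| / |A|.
K = |A + A| / |A| = 15/8

Enumerate A + A = {a + b : a, b ∈ A}. With |A| = 8, there are |A|^2 = 64 ordered sum pairs; collecting distinct values, A + A = {22, 32, 42, 52, 62, 72, 82, 92, 102, 112, 122, 132, 142, 152, 162}, so |A + A| = 15. Thus K = 15/8. Here |A + A| = 2|A| − 1 = 15, the minimum possible — so K = 15/8 is minimal, which holds iff A is an arithmetic progression.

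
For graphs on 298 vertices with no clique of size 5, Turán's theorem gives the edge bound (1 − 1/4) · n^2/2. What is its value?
Turán density bound = (3/4) · 298^2/2 = 66603/2 ≈ 33301.5

Turán's theorem: ex(n, K_{r+1}) is achieved by the complete r-partite Turán graph T(n, r) with parts as balanced as possible, and is at most (1 − 1/r) · n^2/2. For r = 4, n = 298: the density bound is (3/4) · 88804/2 = 66603/2 ≈ 33301.5. The integer-valued extremum is e(T(298, 4)) = 33301, which is strictly less than the density bound 66603/2 since 4 ∤ 298 (the parts of T(298, 4) cannot all be equal).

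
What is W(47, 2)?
W(47, 2) = 47 + 1 = 48

A 2-term AP is any pair of integers, so a monochromatic 2-AP exists iff some colour is used at least twice. With 47 colours, the colouring i ↦ i on {1, ..., 47} uses each colour once, avoiding any monochromatic pair, so W(47, 2) > 47. For {1, ..., 48}, pigeonhole forces two integers of the same colour, which form a monochromatic 2-AP. Hence W(47, 2) = 48.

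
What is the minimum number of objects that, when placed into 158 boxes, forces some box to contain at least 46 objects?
n = (46 − 1)·158 + 1 = 7111

By the generalised pigeonhole principle, to guarantee some box contains ≥ r objects we need more than (r − 1) · k objects total. Threshold: n = (r − 1) · k + 1. With r = 46 and k = 158: n = 45 · 158 + 1 = 7110 + 1 = 7111. For n = 7110 = 45 · 158, we can put exactly 45 objects in every box, avoiding 46 in any single one — so 7111 is tight.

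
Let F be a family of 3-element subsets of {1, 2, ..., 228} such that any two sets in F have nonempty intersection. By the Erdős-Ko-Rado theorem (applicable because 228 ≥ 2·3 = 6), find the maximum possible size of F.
max |F| = C(227, 2) = 25651

Erdős-Ko-Rado (1961): when n ≥ 2k, max |F| = C(n−1, k−1). The bound is attained by the star {A : i ∈ A} for any fixed i ∈ [n]. Here C(228−1, 3−1) = C(227, 2) = 25651.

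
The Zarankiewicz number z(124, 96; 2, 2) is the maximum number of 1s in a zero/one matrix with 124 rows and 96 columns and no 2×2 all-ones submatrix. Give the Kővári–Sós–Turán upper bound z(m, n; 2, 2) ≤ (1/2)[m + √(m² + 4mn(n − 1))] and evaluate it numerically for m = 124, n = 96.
z(124, 96; 2, 2) ≤ (1/2)[124 + √(124² + 4·124·96·95)] = (1/2)[124 + √4538896] = 1127.2342

Kővári–Sós–Turán: let r_1, ..., r_124 be the row sums and z = Σ r_i the total number of 1s. Each pair of columns can share at most one row with both entries 1 (else a 2×2 all-ones block appears), so Σ_i C(r_i, 2) ≤ C(96, 2) = 4560. By convexity Σ_i C(r_i, 2) ≥ 124·C(z/124, 2) = z(z − 124)/(2·124), giving z² − 124z − 124·96·95 ≤ 0 and hence z ≤ (1/2)[124 + √(15376 + 4·1130880)] = (1/2)[124 + √4538896] ≈ (1/2)(124 + 2130.4685) = 1127.2342.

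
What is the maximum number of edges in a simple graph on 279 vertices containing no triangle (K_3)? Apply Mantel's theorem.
ex(279, K_3) = ⌊279^2/4⌋ = 19460

Mantel (1907): a triangle-free graph on n vertices has at most ⌊n^2/4⌋ edges, with equality for the complete bipartite graph K_{⌊n/2⌋, ⌈n/2⌉}. For n = 279: ⌊279^2/4⌋ = ⌊77841/4⌋ = 19460. The extremal graph is K_{139, 140}, which has 139·140 = 19460 edges.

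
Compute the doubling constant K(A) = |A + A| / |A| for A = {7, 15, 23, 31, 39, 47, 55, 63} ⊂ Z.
K = |A + A| / |A| = 15/8

Enumerate A + A = {a + b : a, b ∈ A}. With |A| = 8, there are |A|^2 = 64 ordered sum pairs; collecting distinct values, A + A = {14, 22, 30, 38, 46, 54, 62, 70, 78, 86, 94, 102, 110, 118, 126}, so |A + A| = 15. Thus K = 15/8. Here |A + A| = 2|A| − 1 = 15, the minimum possible — so K = 15/8 is minimal, which holds iff A is an arithmetic progression.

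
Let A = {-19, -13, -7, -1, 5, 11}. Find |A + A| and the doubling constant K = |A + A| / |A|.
K = |A + A| / |A| = 11/6

Enumerate A + A = {a + b : a, b ∈ A}. With |A| = 6, there are |A|^2 = 36 ordered sum pairs; collecting distinct values, A + A = {-38, -32, -26, -20, -14, -8, -2, 4, 10, 16, 22}, so |A + A| = 11. Thus K = 11/6. Here |A + A| = 2|A| − 1 = 11, the minimum possible — so K = 11/6 is minimal, which holds iff A is an arithmetic progression.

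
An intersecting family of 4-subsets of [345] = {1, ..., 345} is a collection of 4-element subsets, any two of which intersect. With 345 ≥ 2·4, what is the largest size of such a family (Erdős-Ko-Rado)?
max |F| = C(344, 3) = 6725544

Erdős-Ko-Rado (1961): when n ≥ 2k, max |F| = C(n−1, k−1). The bound is attained by the star {A : i ∈ A} for any fixed i ∈ [n]. Here C(345−1, 4−1) = C(344, 3) = 6725544.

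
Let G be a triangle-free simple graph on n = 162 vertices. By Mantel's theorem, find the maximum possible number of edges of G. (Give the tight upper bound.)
ex(162, K_3) = ⌊162^2/4⌋ = 6561

Mantel (1907): a triangle-free graph on n vertices has at most ⌊n^2/4⌋ edges, with equality for the complete bipartite graph K_{⌊n/2⌋, ⌈n/2⌉}. For n = 162: ⌊162^2/4⌋ = ⌊26244/4⌋ = 6561. The extremal graph is K_{81, 81}, which has 81·81 = 6561 edges.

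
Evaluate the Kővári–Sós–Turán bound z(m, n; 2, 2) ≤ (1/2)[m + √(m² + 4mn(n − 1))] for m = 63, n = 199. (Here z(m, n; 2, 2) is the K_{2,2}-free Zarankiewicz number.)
z(63, 199; 2, 2) ≤ (1/2)[63 + √(63² + 4·63·199·198)] = (1/2)[63 + √9933273] = 1607.3548

Kővári–Sós–Turán: let r_1, ..., r_63 be the row sums and z = Σ r_i the total number of 1s. Each pair of columns can share at most one row with both entries 1 (else a 2×2 all-ones block appears), so Σ_i C(r_i, 2) ≤ C(199, 2) = 19701. By convexity Σ_i C(r_i, 2) ≥ 63·C(z/63, 2) = z(z − 63)/(2·63), giving z² − 63z − 63·199·198 ≤ 0 and hence z ≤ (1/2)[63 + √(3969 + 4·2482326)] = (1/2)[63 + √9933273] ≈ (1/2)(63 + 3151.7095) = 1607.3548.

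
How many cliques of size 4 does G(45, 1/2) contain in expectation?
E[# K_4] = C(45, 4) · (1/2)^C(4, 2) = 148995 / 2^6 = 2328.046875

For each 4-subset S of vertices (there are C(45, 4) = 148995 such S), let X_S = 1 if S induces a K_4 (all C(4, 2) = 6 edges present). Then P(X_S = 1) = (1/2)^6 = 1/64. By linearity of expectation, E[# K_4] = C(45, 4) · (1/2)^6 = 148995 / 64 = 2328.046875.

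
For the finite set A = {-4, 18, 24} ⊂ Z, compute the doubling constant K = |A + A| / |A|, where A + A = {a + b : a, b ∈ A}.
K = |A + A| / |A| = 6/3 = 2

Enumerate A + A = {a + b : a, b ∈ A}. With |A| = 3, there are |A|^2 = 9 ordered sum pairs; collecting distinct values, A + A = {-8, 14, 20, 36, 42, 48}, so |A + A| = 6. Thus K = 6/3 = 2. For comparison, the minimum possible |A + A| over all 3-element sets is 2·3 − 1 = 5 (so min K = 5/3), attained only by arithmetic progressions.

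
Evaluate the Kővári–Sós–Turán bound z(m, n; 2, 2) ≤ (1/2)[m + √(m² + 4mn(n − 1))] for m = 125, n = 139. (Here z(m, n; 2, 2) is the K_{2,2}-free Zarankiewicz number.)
z(125, 139; 2, 2) ≤ (1/2)[125 + √(125² + 4·125·139·138)] = (1/2)[125 + √9606625] = 1612.2278

Kővári–Sós–Turán: let r_1, ..., r_125 be the row sums and z = Σ r_i the total number of 1s. Each pair of columns can share at most one row with both entries 1 (else a 2×2 all-ones block appears), so Σ_i C(r_i, 2) ≤ C(139, 2) = 9591. By convexity Σ_i C(r_i, 2) ≥ 125·C(z/125, 2) = z(z − 125)/(2·125), giving z² − 125z − 125·139·138 ≤ 0 and hence z ≤ (1/2)[125 + √(15625 + 4·2397750)] = (1/2)[125 + √9606625] ≈ (1/2)(125 + 3099.4556) = 1612.2278.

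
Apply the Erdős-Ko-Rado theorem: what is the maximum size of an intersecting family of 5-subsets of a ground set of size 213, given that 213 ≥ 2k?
max |F| = C(212, 4) = 81803645

The Erdős-Ko-Rado theorem states: for n ≥ 2k, an intersecting family of k-subsets of an n-element set has size at most C(n − 1, k − 1), with equality for 'star' families {A ⊆ [n] : |A| = k, i ∈ A} (fix an element i). For n = 213, k = 5: C(212, 4) = 81803645.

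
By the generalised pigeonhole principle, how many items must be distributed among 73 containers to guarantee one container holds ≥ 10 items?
n = (10 − 1)·73 + 1 = 658

By the generalised pigeonhole principle, to guarantee some box contains ≥ r objects we need more than (r − 1) · k objects total. Threshold: n = (r − 1) · k + 1. With r = 10 and k = 73: n = 9 · 73 + 1 = 657 + 1 = 658. For n = 657 = 9 · 73, we can put exactly 9 objects in every box, avoiding 10 in any single one — so 658 is tight.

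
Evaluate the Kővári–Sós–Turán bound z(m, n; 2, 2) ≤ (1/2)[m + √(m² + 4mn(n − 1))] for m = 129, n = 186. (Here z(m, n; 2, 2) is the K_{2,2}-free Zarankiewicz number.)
z(129, 186; 2, 2) ≤ (1/2)[129 + √(129² + 4·129·186·185)] = (1/2)[129 + √17772201] = 2172.3544

Kővári–Sós–Turán: let r_1, ..., r_129 be the row sums and z = Σ r_i the total number of 1s. Each pair of columns can share at most one row with both entries 1 (else a 2×2 all-ones block appears), so Σ_i C(r_i, 2) ≤ C(186, 2) = 17205. By convexity Σ_i C(r_i, 2) ≥ 129·C(z/129, 2) = z(z − 129)/(2·129), giving z² − 129z − 129·186·185 ≤ 0 and hence z ≤ (1/2)[129 + √(16641 + 4·4438890)] = (1/2)[129 + √17772201] ≈ (1/2)(129 + 4215.7088) = 2172.3544.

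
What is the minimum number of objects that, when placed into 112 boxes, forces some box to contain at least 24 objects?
n = (24 − 1)·112 + 1 = 2577

By the generalised pigeonhole principle, to guarantee some box contains ≥ r objects we need more than (r − 1) · k objects total. Threshold: n = (r − 1) · k + 1. With r = 24 and k = 112: n = 23 · 112 + 1 = 2576 + 1 = 2577. For n = 2576 = 23 · 112, we can put exactly 23 objects in every box, avoiding 24 in any single one — so 2577 is tight.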